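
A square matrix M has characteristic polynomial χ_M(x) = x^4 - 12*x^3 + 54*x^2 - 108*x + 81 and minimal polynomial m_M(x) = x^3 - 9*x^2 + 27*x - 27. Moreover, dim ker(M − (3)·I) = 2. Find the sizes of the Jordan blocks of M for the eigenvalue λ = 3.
Block sizes for λ = 3: [3, 1]

Step 1 — from the characteristic polynomial, algebraic multiplicity of λ = 3 is 4. From dim ker(M − (3)·I) = 2, there are exactly 2 Jordan blocks for λ = 3.
Step 2 — from the minimal polynomial, the factor (x − 3)^3 tells us the largest block for λ = 3 has size 3.
Step 3 — with total size 4, 2 blocks, and largest block 3, the block sizes (in nonincreasing order) are [3, 1].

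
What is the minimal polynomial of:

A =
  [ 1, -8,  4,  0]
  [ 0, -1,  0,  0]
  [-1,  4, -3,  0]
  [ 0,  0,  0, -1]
x^2 + 2*x + 1

The characteristic polynomial is χ_A(x) = (x + 1)^4, so the eigenvalues are known. The minimal polynomial is
  m_A(x) = Π_λ (x − λ)^{k_λ}
where k_λ is the size of the *largest* Jordan block for λ (equivalently, the smallest k with (A − λI)^k v = 0 for every generalised eigenvector v of λ).

  λ = -1: largest Jordan block has size 2, contributing (x + 1)^2

So m_A(x) = (x + 1)^2 = x^2 + 2*x + 1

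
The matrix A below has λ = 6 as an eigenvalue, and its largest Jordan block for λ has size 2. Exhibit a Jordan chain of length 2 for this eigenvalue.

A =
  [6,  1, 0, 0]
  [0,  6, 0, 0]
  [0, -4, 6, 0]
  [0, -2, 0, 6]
A Jordan chain for λ = 6 of length 2:
v_1 = (1, 0, -4, -2)ᵀ
v_2 = (0, 1, 0, 0)ᵀ

Let N = A − (6)·I. We want v_2 with N^2 v_2 = 0 but N^1 v_2 ≠ 0; then v_{j-1} := N · v_j for j = 2, …, 2.

Pick v_2 = (0, 1, 0, 0)ᵀ.
Then v_1 = N · v_2 = (1, 0, -4, -2)ᵀ.

Sanity check: (A − (6)·I) v_1 = (0, 0, 0, 0)ᵀ = 0. ✓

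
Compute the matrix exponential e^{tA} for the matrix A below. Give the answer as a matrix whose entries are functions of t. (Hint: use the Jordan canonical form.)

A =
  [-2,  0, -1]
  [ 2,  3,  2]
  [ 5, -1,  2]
e^{tA} =
  [2*t^2*exp(t) - 3*t*exp(t) + exp(t), t^2*exp(t)/2, t^2*exp(t) - t*exp(t)]
  [4*t^2*exp(t) + 2*t*exp(t), t^2*exp(t) + 2*t*exp(t) + exp(t), 2*t^2*exp(t) + 2*t*exp(t)]
  [-6*t^2*exp(t) + 5*t*exp(t), -3*t^2*exp(t)/2 - t*exp(t), -3*t^2*exp(t) + t*exp(t) + exp(t)]

Strategy: write A = P · J · P⁻¹ where J is a Jordan canonical form, so e^{tA} = P · e^{tJ} · P⁻¹, and e^{tJ} can be computed block-by-block.

A has Jordan form
J =
  [1, 1, 0]
  [0, 1, 1]
  [0, 0, 1]
(up to reordering of blocks).

Per-block formulas:
  For a 3×3 Jordan block J_3(1): exp(t · J_3(1)) = e^(1t)·(I + t·N + (t^2/2)·N^2), where N is the 3×3 nilpotent shift.

After assembling e^{tJ} and conjugating by P, we get:

e^{tA} =
  [2*t^2*exp(t) - 3*t*exp(t) + exp(t), t^2*exp(t)/2, t^2*exp(t) - t*exp(t)]
  [4*t^2*exp(t) + 2*t*exp(t), t^2*exp(t) + 2*t*exp(t) + exp(t), 2*t^2*exp(t) + 2*t*exp(t)]
  [-6*t^2*exp(t) + 5*t*exp(t), -3*t^2*exp(t)/2 - t*exp(t), -3*t^2*exp(t) + t*exp(t) + exp(t)]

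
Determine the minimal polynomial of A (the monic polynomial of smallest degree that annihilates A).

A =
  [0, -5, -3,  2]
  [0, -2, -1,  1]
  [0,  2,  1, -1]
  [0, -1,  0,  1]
x^3

The characteristic polynomial is χ_A(x) = x^4, so the eigenvalues are known. The minimal polynomial is
  m_A(x) = Π_λ (x − λ)^{k_λ}
where k_λ is the size of the *largest* Jordan block for λ (equivalently, the smallest k with (A − λI)^k v = 0 for every generalised eigenvector v of λ).

  λ = 0: largest Jordan block has size 3, contributing (x − 0)^3

So m_A(x) = x^3 = x^3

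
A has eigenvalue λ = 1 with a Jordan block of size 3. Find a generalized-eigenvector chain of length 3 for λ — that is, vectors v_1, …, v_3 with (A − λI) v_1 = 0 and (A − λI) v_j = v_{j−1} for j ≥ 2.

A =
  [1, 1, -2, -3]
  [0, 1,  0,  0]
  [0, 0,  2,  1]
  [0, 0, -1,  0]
A Jordan chain for λ = 1 of length 3:
v_1 = (1, 0, 0, 0)ᵀ
v_2 = (-2, 0, 1, -1)ᵀ
v_3 = (0, 0, 1, 0)ᵀ

Let N = A − (1)·I. We want v_3 with N^3 v_3 = 0 but N^2 v_3 ≠ 0; then v_{j-1} := N · v_j for j = 3, …, 2.

Pick v_3 = (0, 0, 1, 0)ᵀ.
Then v_2 = N · v_3 = (-2, 0, 1, -1)ᵀ.
Then v_1 = N · v_2 = (1, 0, 0, 0)ᵀ.

Sanity check: (A − (1)·I) v_1 = (0, 0, 0, 0)ᵀ = 0. ✓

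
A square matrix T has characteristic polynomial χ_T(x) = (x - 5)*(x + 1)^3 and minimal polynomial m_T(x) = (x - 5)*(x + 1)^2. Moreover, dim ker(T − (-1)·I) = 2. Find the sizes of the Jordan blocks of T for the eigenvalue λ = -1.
Block sizes for λ = -1: [2, 1]

Step 1 — from the characteristic polynomial, algebraic multiplicity of λ = -1 is 3. From dim ker(T − (-1)·I) = 2, there are exactly 2 Jordan blocks for λ = -1.
Step 2 — from the minimal polynomial, the factor (x + 1)^2 tells us the largest block for λ = -1 has size 2.
Step 3 — with total size 3, 2 blocks, and largest block 2, the block sizes (in nonincreasing order) are [2, 1].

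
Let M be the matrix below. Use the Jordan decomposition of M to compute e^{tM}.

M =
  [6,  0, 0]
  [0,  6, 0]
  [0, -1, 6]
e^{tM} =
  [exp(6*t), 0, 0]
  [0, exp(6*t), 0]
  [0, -t*exp(6*t), exp(6*t)]

Strategy: write M = P · J · P⁻¹ where J is a Jordan canonical form, so e^{tM} = P · e^{tJ} · P⁻¹, and e^{tJ} can be computed block-by-block.

M has Jordan form
J =
  [6, 1, 0]
  [0, 6, 0]
  [0, 0, 6]
(up to reordering of blocks).

Per-block formulas:
  For a 1×1 block at λ = 6: exp(t · [6]) = [e^(6t)].
  For a 2×2 Jordan block J_2(6): exp(t · J_2(6)) = e^(6t)·(I + t·N), where N is the 2×2 nilpotent shift.

After assembling e^{tJ} and conjugating by P, we get:

e^{tM} =
  [exp(6*t), 0, 0]
  [0, exp(6*t), 0]
  [0, -t*exp(6*t), exp(6*t)]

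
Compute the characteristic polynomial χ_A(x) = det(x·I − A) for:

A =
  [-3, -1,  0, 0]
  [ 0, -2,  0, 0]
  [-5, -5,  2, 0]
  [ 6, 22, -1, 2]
x^4 + x^3 - 10*x^2 - 4*x + 24

Expanding det(x·I − A) (e.g. by cofactor expansion or by noting that A is similar to its Jordan form J, which has the same characteristic polynomial as A) gives
  χ_A(x) = x^4 + x^3 - 10*x^2 - 4*x + 24
which factors as (x - 2)^2*(x + 2)*(x + 3). The eigenvalues (with algebraic multiplicities) are λ = -3 with multiplicity 1, λ = -2 with multiplicity 1, λ = 2 with multiplicity 2.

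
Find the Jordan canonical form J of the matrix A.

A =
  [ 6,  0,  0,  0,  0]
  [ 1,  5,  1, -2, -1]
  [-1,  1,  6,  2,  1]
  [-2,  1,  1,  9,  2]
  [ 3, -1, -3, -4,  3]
J_1(5) ⊕ J_3(6) ⊕ J_1(6)

The characteristic polynomial is
  det(x·I − A) = x^5 - 29*x^4 + 336*x^3 - 1944*x^2 + 5616*x - 6480 = (x - 6)^4*(x - 5)

Eigenvalues and multiplicities (the geometric multiplicity of λ is n − rank(A − λI), which equals the number of Jordan blocks for λ):
  λ = 5: algebraic multiplicity = 1, geometric multiplicity = 1
  λ = 6: algebraic multiplicity = 4, geometric multiplicity = 2

Determining the block sizes for each eigenvalue:
  λ = 5: one block (gm = 1), so the single block has size am = 1 → block sizes [1]
  λ = 6: with am = 4 and gm = 2, the partition is not yet determined (e.g. several partitions of 4 into 2 parts exist). Let N = A − (6)·I. Computing rank(N^1) = 3, rank(N^2) = 2, rank(N^3) = 1; the number of blocks of size ≥ j is rank(N^{j−1}) − rank(N^j), giving [2, 1, 1]. So we have 1 block(s) of size 3, 1 block(s) of size 1 → block sizes [3, 1]

Assembling the blocks gives a Jordan form
J =
  [5, 0, 0, 0, 0]
  [0, 6, 1, 0, 0]
  [0, 0, 6, 1, 0]
  [0, 0, 0, 6, 0]
  [0, 0, 0, 0, 6]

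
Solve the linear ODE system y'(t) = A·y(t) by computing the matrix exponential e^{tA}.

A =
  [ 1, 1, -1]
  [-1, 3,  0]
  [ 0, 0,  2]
e^{tA} =
  [-t*exp(2*t) + exp(2*t), t*exp(2*t), t^2*exp(2*t)/2 - t*exp(2*t)]
  [-t*exp(2*t), t*exp(2*t) + exp(2*t), t^2*exp(2*t)/2]
  [0, 0, exp(2*t)]

Strategy: write A = P · J · P⁻¹ where J is a Jordan canonical form, so e^{tA} = P · e^{tJ} · P⁻¹, and e^{tJ} can be computed block-by-block.

A has Jordan form
J =
  [2, 1, 0]
  [0, 2, 1]
  [0, 0, 2]
(up to reordering of blocks).

Per-block formulas:
  For a 3×3 Jordan block J_3(2): exp(t · J_3(2)) = e^(2t)·(I + t·N + (t^2/2)·N^2), where N is the 3×3 nilpotent shift.

After assembling e^{tJ} and conjugating by P, we get:

e^{tA} =
  [-t*exp(2*t) + exp(2*t), t*exp(2*t), t^2*exp(2*t)/2 - t*exp(2*t)]
  [-t*exp(2*t), t*exp(2*t) + exp(2*t), t^2*exp(2*t)/2]
  [0, 0, exp(2*t)]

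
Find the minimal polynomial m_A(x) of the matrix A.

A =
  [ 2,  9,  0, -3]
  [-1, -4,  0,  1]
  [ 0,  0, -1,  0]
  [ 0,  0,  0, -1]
x^2 + 2*x + 1

The characteristic polynomial is χ_A(x) = (x + 1)^4, so the eigenvalues are known. The minimal polynomial is
  m_A(x) = Π_λ (x − λ)^{k_λ}
where k_λ is the size of the *largest* Jordan block for λ (equivalently, the smallest k with (A − λI)^k v = 0 for every generalised eigenvector v of λ).

  λ = -1: largest Jordan block has size 2, contributing (x + 1)^2

So m_A(x) = (x + 1)^2 = x^2 + 2*x + 1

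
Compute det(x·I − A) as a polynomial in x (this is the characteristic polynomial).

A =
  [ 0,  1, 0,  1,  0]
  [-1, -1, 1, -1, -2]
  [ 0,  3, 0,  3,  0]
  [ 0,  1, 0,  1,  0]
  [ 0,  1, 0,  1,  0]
x^5

Expanding det(x·I − A) (e.g. by cofactor expansion or by noting that A is similar to its Jordan form J, which has the same characteristic polynomial as A) gives
  χ_A(x) = x^5
which factors as x^5. The eigenvalues (with algebraic multiplicities) are λ = 0 with multiplicity 5.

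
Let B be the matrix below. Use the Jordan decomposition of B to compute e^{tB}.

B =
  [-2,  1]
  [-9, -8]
e^{tB} =
  [3*t*exp(-5*t) + exp(-5*t), t*exp(-5*t)]
  [-9*t*exp(-5*t), -3*t*exp(-5*t) + exp(-5*t)]

Strategy: write B = P · J · P⁻¹ where J is a Jordan canonical form, so e^{tB} = P · e^{tJ} · P⁻¹, and e^{tJ} can be computed block-by-block.

B has Jordan form
J =
  [-5,  1]
  [ 0, -5]
(up to reordering of blocks).

Per-block formulas:
  For a 2×2 Jordan block J_2(-5): exp(t · J_2(-5)) = e^(-5t)·(I + t·N), where N is the 2×2 nilpotent shift.

After assembling e^{tJ} and conjugating by P, we get:

e^{tB} =
  [3*t*exp(-5*t) + exp(-5*t), t*exp(-5*t)]
  [-9*t*exp(-5*t), -3*t*exp(-5*t) + exp(-5*t)]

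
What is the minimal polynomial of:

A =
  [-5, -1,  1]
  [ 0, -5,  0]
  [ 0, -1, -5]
x^3 + 15*x^2 + 75*x + 125

The characteristic polynomial is χ_A(x) = (x + 5)^3, so the eigenvalues are known. The minimal polynomial is
  m_A(x) = Π_λ (x − λ)^{k_λ}
where k_λ is the size of the *largest* Jordan block for λ (equivalently, the smallest k with (A − λI)^k v = 0 for every generalised eigenvector v of λ).

  λ = -5: largest Jordan block has size 3, contributing (x + 5)^3

So m_A(x) = (x + 5)^3 = x^3 + 15*x^2 + 75*x + 125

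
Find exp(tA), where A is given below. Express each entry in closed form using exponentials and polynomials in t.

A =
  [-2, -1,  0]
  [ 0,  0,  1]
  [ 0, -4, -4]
e^{tA} =
  [exp(-2*t), -t^2*exp(-2*t) - t*exp(-2*t), -t^2*exp(-2*t)/2]
  [0, 2*t*exp(-2*t) + exp(-2*t), t*exp(-2*t)]
  [0, -4*t*exp(-2*t), -2*t*exp(-2*t) + exp(-2*t)]

Strategy: write A = P · J · P⁻¹ where J is a Jordan canonical form, so e^{tA} = P · e^{tJ} · P⁻¹, and e^{tJ} can be computed block-by-block.

A has Jordan form
J =
  [-2,  1,  0]
  [ 0, -2,  1]
  [ 0,  0, -2]
(up to reordering of blocks).

Per-block formulas:
  For a 3×3 Jordan block J_3(-2): exp(t · J_3(-2)) = e^(-2t)·(I + t·N + (t^2/2)·N^2), where N is the 3×3 nilpotent shift.

After assembling e^{tJ} and conjugating by P, we get:

e^{tA} =
  [exp(-2*t), -t^2*exp(-2*t) - t*exp(-2*t), -t^2*exp(-2*t)/2]
  [0, 2*t*exp(-2*t) + exp(-2*t), t*exp(-2*t)]
  [0, -4*t*exp(-2*t), -2*t*exp(-2*t) + exp(-2*t)]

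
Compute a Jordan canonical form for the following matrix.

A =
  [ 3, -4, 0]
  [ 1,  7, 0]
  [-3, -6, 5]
J_2(5) ⊕ J_1(5)

The characteristic polynomial is
  det(x·I − A) = x^3 - 15*x^2 + 75*x - 125 = (x - 5)^3

Eigenvalues and multiplicities (the geometric multiplicity of λ is n − rank(A − λI), which equals the number of Jordan blocks for λ):
  λ = 5: algebraic multiplicity = 3, geometric multiplicity = 2

Determining the block sizes for each eigenvalue:
  λ = 5: 2 blocks summing to 3 forces exactly one block of size 2 and the rest size 1 → block sizes [2, 1]

Assembling the blocks gives a Jordan form
J =
  [5, 1, 0]
  [0, 5, 0]
  [0, 0, 5]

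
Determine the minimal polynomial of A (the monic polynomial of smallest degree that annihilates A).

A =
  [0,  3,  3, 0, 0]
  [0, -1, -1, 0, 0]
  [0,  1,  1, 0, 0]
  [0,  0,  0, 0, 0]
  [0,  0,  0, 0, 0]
x^2

The characteristic polynomial is χ_A(x) = x^5, so the eigenvalues are known. The minimal polynomial is
  m_A(x) = Π_λ (x − λ)^{k_λ}
where k_λ is the size of the *largest* Jordan block for λ (equivalently, the smallest k with (A − λI)^k v = 0 for every generalised eigenvector v of λ).

  λ = 0: largest Jordan block has size 2, contributing (x − 0)^2

So m_A(x) = x^2 = x^2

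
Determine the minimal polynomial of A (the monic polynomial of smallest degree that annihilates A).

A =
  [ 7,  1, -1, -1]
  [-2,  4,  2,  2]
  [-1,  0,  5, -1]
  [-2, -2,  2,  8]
x^3 - 18*x^2 + 108*x - 216

The characteristic polynomial is χ_A(x) = (x - 6)^4, so the eigenvalues are known. The minimal polynomial is
  m_A(x) = Π_λ (x − λ)^{k_λ}
where k_λ is the size of the *largest* Jordan block for λ (equivalently, the smallest k with (A − λI)^k v = 0 for every generalised eigenvector v of λ).

  λ = 6: largest Jordan block has size 3, contributing (x − 6)^3

So m_A(x) = (x - 6)^3 = x^3 - 18*x^2 + 108*x - 216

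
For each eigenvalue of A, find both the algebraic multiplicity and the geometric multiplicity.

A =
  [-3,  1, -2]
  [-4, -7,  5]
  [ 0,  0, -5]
λ = -5: alg = 3, geom = 1

Step 1 — factor the characteristic polynomial to read off the algebraic multiplicities:
  χ_A(x) = (x + 5)^3

Step 2 — compute geometric multiplicities via the rank-nullity identity g(λ) = n − rank(A − λI):
  rank(A − (-5)·I) = 2, so dim ker(A − (-5)·I) = n − 2 = 1

Summary:
  λ = -5: algebraic multiplicity = 3, geometric multiplicity = 1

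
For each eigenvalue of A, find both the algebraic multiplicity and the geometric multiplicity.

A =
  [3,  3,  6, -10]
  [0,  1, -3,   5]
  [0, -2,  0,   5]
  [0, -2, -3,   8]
λ = 3: alg = 4, geom = 2

Step 1 — factor the characteristic polynomial to read off the algebraic multiplicities:
  χ_A(x) = (x - 3)^4

Step 2 — compute geometric multiplicities via the rank-nullity identity g(λ) = n − rank(A − λI):
  rank(A − (3)·I) = 2, so dim ker(A − (3)·I) = n − 2 = 2

Summary:
  λ = 3: algebraic multiplicity = 4, geometric multiplicity = 2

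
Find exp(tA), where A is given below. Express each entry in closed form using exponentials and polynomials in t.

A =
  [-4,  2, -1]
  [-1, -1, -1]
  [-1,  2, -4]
e^{tA} =
  [-t*exp(-3*t) + exp(-3*t), 2*t*exp(-3*t), -t*exp(-3*t)]
  [-t*exp(-3*t), 2*t*exp(-3*t) + exp(-3*t), -t*exp(-3*t)]
  [-t*exp(-3*t), 2*t*exp(-3*t), -t*exp(-3*t) + exp(-3*t)]

Strategy: write A = P · J · P⁻¹ where J is a Jordan canonical form, so e^{tA} = P · e^{tJ} · P⁻¹, and e^{tJ} can be computed block-by-block.

A has Jordan form
J =
  [-3,  1,  0]
  [ 0, -3,  0]
  [ 0,  0, -3]
(up to reordering of blocks).

Per-block formulas:
  For a 1×1 block at λ = -3: exp(t · [-3]) = [e^(-3t)].
  For a 2×2 Jordan block J_2(-3): exp(t · J_2(-3)) = e^(-3t)·(I + t·N), where N is the 2×2 nilpotent shift.

After assembling e^{tJ} and conjugating by P, we get:

e^{tA} =
  [-t*exp(-3*t) + exp(-3*t), 2*t*exp(-3*t), -t*exp(-3*t)]
  [-t*exp(-3*t), 2*t*exp(-3*t) + exp(-3*t), -t*exp(-3*t)]
  [-t*exp(-3*t), 2*t*exp(-3*t), -t*exp(-3*t) + exp(-3*t)]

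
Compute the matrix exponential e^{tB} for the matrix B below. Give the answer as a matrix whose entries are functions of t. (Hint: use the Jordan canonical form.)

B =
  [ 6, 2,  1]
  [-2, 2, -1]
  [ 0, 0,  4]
e^{tB} =
  [2*t*exp(4*t) + exp(4*t), 2*t*exp(4*t), t*exp(4*t)]
  [-2*t*exp(4*t), -2*t*exp(4*t) + exp(4*t), -t*exp(4*t)]
  [0, 0, exp(4*t)]

Strategy: write B = P · J · P⁻¹ where J is a Jordan canonical form, so e^{tB} = P · e^{tJ} · P⁻¹, and e^{tJ} can be computed block-by-block.

B has Jordan form
J =
  [4, 1, 0]
  [0, 4, 0]
  [0, 0, 4]
(up to reordering of blocks).

Per-block formulas:
  For a 2×2 Jordan block J_2(4): exp(t · J_2(4)) = e^(4t)·(I + t·N), where N is the 2×2 nilpotent shift.
  For a 1×1 block at λ = 4: exp(t · [4]) = [e^(4t)].

After assembling e^{tJ} and conjugating by P, we get:

e^{tB} =
  [2*t*exp(4*t) + exp(4*t), 2*t*exp(4*t), t*exp(4*t)]
  [-2*t*exp(4*t), -2*t*exp(4*t) + exp(4*t), -t*exp(4*t)]
  [0, 0, exp(4*t)]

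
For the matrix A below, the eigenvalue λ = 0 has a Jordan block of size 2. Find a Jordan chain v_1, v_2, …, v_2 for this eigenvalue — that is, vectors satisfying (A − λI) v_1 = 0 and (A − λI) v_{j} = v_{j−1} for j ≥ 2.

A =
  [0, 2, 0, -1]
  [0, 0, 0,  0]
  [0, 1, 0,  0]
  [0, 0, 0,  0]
A Jordan chain for λ = 0 of length 2:
v_1 = (2, 0, 1, 0)ᵀ
v_2 = (0, 1, 0, 0)ᵀ

Let N = A − (0)·I. We want v_2 with N^2 v_2 = 0 but N^1 v_2 ≠ 0; then v_{j-1} := N · v_j for j = 2, …, 2.

Pick v_2 = (0, 1, 0, 0)ᵀ.
Then v_1 = N · v_2 = (2, 0, 1, 0)ᵀ.

Sanity check: (A − (0)·I) v_1 = (0, 0, 0, 0)ᵀ = 0. ✓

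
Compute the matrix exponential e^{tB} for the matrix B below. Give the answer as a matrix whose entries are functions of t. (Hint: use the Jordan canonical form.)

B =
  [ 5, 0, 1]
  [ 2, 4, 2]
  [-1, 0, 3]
e^{tB} =
  [t*exp(4*t) + exp(4*t), 0, t*exp(4*t)]
  [2*t*exp(4*t), exp(4*t), 2*t*exp(4*t)]
  [-t*exp(4*t), 0, -t*exp(4*t) + exp(4*t)]

Strategy: write B = P · J · P⁻¹ where J is a Jordan canonical form, so e^{tB} = P · e^{tJ} · P⁻¹, and e^{tJ} can be computed block-by-block.

B has Jordan form
J =
  [4, 1, 0]
  [0, 4, 0]
  [0, 0, 4]
(up to reordering of blocks).

Per-block formulas:
  For a 1×1 block at λ = 4: exp(t · [4]) = [e^(4t)].
  For a 2×2 Jordan block J_2(4): exp(t · J_2(4)) = e^(4t)·(I + t·N), where N is the 2×2 nilpotent shift.

After assembling e^{tJ} and conjugating by P, we get:

e^{tB} =
  [t*exp(4*t) + exp(4*t), 0, t*exp(4*t)]
  [2*t*exp(4*t), exp(4*t), 2*t*exp(4*t)]
  [-t*exp(4*t), 0, -t*exp(4*t) + exp(4*t)]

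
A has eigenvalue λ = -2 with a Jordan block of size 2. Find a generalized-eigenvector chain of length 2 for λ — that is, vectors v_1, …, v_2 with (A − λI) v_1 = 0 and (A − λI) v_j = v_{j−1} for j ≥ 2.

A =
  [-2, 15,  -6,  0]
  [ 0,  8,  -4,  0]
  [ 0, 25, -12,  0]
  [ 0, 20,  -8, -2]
A Jordan chain for λ = -2 of length 2:
v_1 = (15, 10, 25, 20)ᵀ
v_2 = (0, 1, 0, 0)ᵀ

Let N = A − (-2)·I. We want v_2 with N^2 v_2 = 0 but N^1 v_2 ≠ 0; then v_{j-1} := N · v_j for j = 2, …, 2.

Pick v_2 = (0, 1, 0, 0)ᵀ.
Then v_1 = N · v_2 = (15, 10, 25, 20)ᵀ.

Sanity check: (A − (-2)·I) v_1 = (0, 0, 0, 0)ᵀ = 0. ✓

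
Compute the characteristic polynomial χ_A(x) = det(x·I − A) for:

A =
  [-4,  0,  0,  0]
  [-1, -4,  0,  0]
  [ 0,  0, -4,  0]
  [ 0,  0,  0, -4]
x^4 + 16*x^3 + 96*x^2 + 256*x + 256

Expanding det(x·I − A) (e.g. by cofactor expansion or by noting that A is similar to its Jordan form J, which has the same characteristic polynomial as A) gives
  χ_A(x) = x^4 + 16*x^3 + 96*x^2 + 256*x + 256
which factors as (x + 4)^4. The eigenvalues (with algebraic multiplicities) are λ = -4 with multiplicity 4.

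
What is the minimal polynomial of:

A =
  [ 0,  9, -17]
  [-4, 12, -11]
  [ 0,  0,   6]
x^3 - 18*x^2 + 108*x - 216

The characteristic polynomial is χ_A(x) = (x - 6)^3, so the eigenvalues are known. The minimal polynomial is
  m_A(x) = Π_λ (x − λ)^{k_λ}
where k_λ is the size of the *largest* Jordan block for λ (equivalently, the smallest k with (A − λI)^k v = 0 for every generalised eigenvector v of λ).

  λ = 6: largest Jordan block has size 3, contributing (x − 6)^3

So m_A(x) = (x - 6)^3 = x^3 - 18*x^2 + 108*x - 216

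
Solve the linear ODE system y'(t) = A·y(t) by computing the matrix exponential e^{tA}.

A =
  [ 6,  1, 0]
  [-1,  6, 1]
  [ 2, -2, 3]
e^{tA} =
  [t*exp(5*t) + exp(5*t), t^2*exp(5*t) + t*exp(5*t), t^2*exp(5*t)/2]
  [-t*exp(5*t), -t^2*exp(5*t) + t*exp(5*t) + exp(5*t), -t^2*exp(5*t)/2 + t*exp(5*t)]
  [2*t*exp(5*t), 2*t^2*exp(5*t) - 2*t*exp(5*t), t^2*exp(5*t) - 2*t*exp(5*t) + exp(5*t)]

Strategy: write A = P · J · P⁻¹ where J is a Jordan canonical form, so e^{tA} = P · e^{tJ} · P⁻¹, and e^{tJ} can be computed block-by-block.

A has Jordan form
J =
  [5, 1, 0]
  [0, 5, 1]
  [0, 0, 5]
(up to reordering of blocks).

Per-block formulas:
  For a 3×3 Jordan block J_3(5): exp(t · J_3(5)) = e^(5t)·(I + t·N + (t^2/2)·N^2), where N is the 3×3 nilpotent shift.

After assembling e^{tJ} and conjugating by P, we get:

e^{tA} =
  [t*exp(5*t) + exp(5*t), t^2*exp(5*t) + t*exp(5*t), t^2*exp(5*t)/2]
  [-t*exp(5*t), -t^2*exp(5*t) + t*exp(5*t) + exp(5*t), -t^2*exp(5*t)/2 + t*exp(5*t)]
  [2*t*exp(5*t), 2*t^2*exp(5*t) - 2*t*exp(5*t), t^2*exp(5*t) - 2*t*exp(5*t) + exp(5*t)]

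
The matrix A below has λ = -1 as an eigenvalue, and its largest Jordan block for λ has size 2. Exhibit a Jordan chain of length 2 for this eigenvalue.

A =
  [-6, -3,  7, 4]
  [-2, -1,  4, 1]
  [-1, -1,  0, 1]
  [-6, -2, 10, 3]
A Jordan chain for λ = -1 of length 2:
v_1 = (-5, -2, -1, -6)ᵀ
v_2 = (1, 0, 0, 0)ᵀ

Let N = A − (-1)·I. We want v_2 with N^2 v_2 = 0 but N^1 v_2 ≠ 0; then v_{j-1} := N · v_j for j = 2, …, 2.

Pick v_2 = (1, 0, 0, 0)ᵀ.
Then v_1 = N · v_2 = (-5, -2, -1, -6)ᵀ.

Sanity check: (A − (-1)·I) v_1 = (0, 0, 0, 0)ᵀ = 0. ✓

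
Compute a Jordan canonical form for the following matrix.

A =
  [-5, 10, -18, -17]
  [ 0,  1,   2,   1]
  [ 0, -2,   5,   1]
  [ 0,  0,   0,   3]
J_1(-5) ⊕ J_2(3) ⊕ J_1(3)

The characteristic polynomial is
  det(x·I − A) = x^4 - 4*x^3 - 18*x^2 + 108*x - 135 = (x - 3)^3*(x + 5)

Eigenvalues and multiplicities (the geometric multiplicity of λ is n − rank(A − λI), which equals the number of Jordan blocks for λ):
  λ = -5: algebraic multiplicity = 1, geometric multiplicity = 1
  λ = 3: algebraic multiplicity = 3, geometric multiplicity = 2

Determining the block sizes for each eigenvalue:
  λ = -5: one block (gm = 1), so the single block has size am = 1 → block sizes [1]
  λ = 3: 2 blocks summing to 3 forces exactly one block of size 2 and the rest size 1 → block sizes [2, 1]

Assembling the blocks gives a Jordan form
J =
  [-5, 0, 0, 0]
  [ 0, 3, 1, 0]
  [ 0, 0, 3, 0]
  [ 0, 0, 0, 3]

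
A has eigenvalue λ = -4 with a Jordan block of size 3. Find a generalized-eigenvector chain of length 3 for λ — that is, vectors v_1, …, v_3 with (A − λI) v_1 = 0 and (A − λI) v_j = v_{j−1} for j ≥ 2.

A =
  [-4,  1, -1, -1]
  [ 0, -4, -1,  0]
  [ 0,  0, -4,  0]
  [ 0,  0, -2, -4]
A Jordan chain for λ = -4 of length 3:
v_1 = (1, 0, 0, 0)ᵀ
v_2 = (-1, -1, 0, -2)ᵀ
v_3 = (0, 0, 1, 0)ᵀ

Let N = A − (-4)·I. We want v_3 with N^3 v_3 = 0 but N^2 v_3 ≠ 0; then v_{j-1} := N · v_j for j = 3, …, 2.

Pick v_3 = (0, 0, 1, 0)ᵀ.
Then v_2 = N · v_3 = (-1, -1, 0, -2)ᵀ.
Then v_1 = N · v_2 = (1, 0, 0, 0)ᵀ.

Sanity check: (A − (-4)·I) v_1 = (0, 0, 0, 0)ᵀ = 0. ✓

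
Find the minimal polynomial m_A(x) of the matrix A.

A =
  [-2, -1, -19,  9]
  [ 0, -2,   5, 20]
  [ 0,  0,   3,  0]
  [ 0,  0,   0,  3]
x^3 + x^2 - 8*x - 12

The characteristic polynomial is χ_A(x) = (x - 3)^2*(x + 2)^2, so the eigenvalues are known. The minimal polynomial is
  m_A(x) = Π_λ (x − λ)^{k_λ}
where k_λ is the size of the *largest* Jordan block for λ (equivalently, the smallest k with (A − λI)^k v = 0 for every generalised eigenvector v of λ).

  λ = -2: largest Jordan block has size 2, contributing (x + 2)^2
  λ = 3: largest Jordan block has size 1, contributing (x − 3)

So m_A(x) = (x - 3)*(x + 2)^2 = x^3 + x^2 - 8*x - 12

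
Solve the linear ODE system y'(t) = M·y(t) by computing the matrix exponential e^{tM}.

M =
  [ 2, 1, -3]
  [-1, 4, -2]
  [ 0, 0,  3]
e^{tM} =
  [-t*exp(3*t) + exp(3*t), t*exp(3*t), t^2*exp(3*t)/2 - 3*t*exp(3*t)]
  [-t*exp(3*t), t*exp(3*t) + exp(3*t), t^2*exp(3*t)/2 - 2*t*exp(3*t)]
  [0, 0, exp(3*t)]

Strategy: write M = P · J · P⁻¹ where J is a Jordan canonical form, so e^{tM} = P · e^{tJ} · P⁻¹, and e^{tJ} can be computed block-by-block.

M has Jordan form
J =
  [3, 1, 0]
  [0, 3, 1]
  [0, 0, 3]
(up to reordering of blocks).

Per-block formulas:
  For a 3×3 Jordan block J_3(3): exp(t · J_3(3)) = e^(3t)·(I + t·N + (t^2/2)·N^2), where N is the 3×3 nilpotent shift.

After assembling e^{tJ} and conjugating by P, we get:

e^{tM} =
  [-t*exp(3*t) + exp(3*t), t*exp(3*t), t^2*exp(3*t)/2 - 3*t*exp(3*t)]
  [-t*exp(3*t), t*exp(3*t) + exp(3*t), t^2*exp(3*t)/2 - 2*t*exp(3*t)]
  [0, 0, exp(3*t)]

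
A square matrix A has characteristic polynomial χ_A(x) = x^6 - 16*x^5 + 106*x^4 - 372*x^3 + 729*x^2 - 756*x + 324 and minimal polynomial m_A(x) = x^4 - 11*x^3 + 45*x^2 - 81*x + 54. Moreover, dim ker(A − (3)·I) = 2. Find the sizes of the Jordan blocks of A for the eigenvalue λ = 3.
Block sizes for λ = 3: [3, 1]

Step 1 — from the characteristic polynomial, algebraic multiplicity of λ = 3 is 4. From dim ker(A − (3)·I) = 2, there are exactly 2 Jordan blocks for λ = 3.
Step 2 — from the minimal polynomial, the factor (x − 3)^3 tells us the largest block for λ = 3 has size 3.
Step 3 — with total size 4, 2 blocks, and largest block 3, the block sizes (in nonincreasing order) are [3, 1].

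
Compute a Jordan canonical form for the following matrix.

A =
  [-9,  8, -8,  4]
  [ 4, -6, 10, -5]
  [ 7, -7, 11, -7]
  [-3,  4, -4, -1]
J_2(-3) ⊕ J_1(-3) ⊕ J_1(4)

The characteristic polynomial is
  det(x·I − A) = x^4 + 5*x^3 - 9*x^2 - 81*x - 108 = (x - 4)*(x + 3)^3

Eigenvalues and multiplicities (the geometric multiplicity of λ is n − rank(A − λI), which equals the number of Jordan blocks for λ):
  λ = -3: algebraic multiplicity = 3, geometric multiplicity = 2
  λ = 4: algebraic multiplicity = 1, geometric multiplicity = 1

Determining the block sizes for each eigenvalue:
  λ = -3: 2 blocks summing to 3 forces exactly one block of size 2 and the rest size 1 → block sizes [2, 1]
  λ = 4: one block (gm = 1), so the single block has size am = 1 → block sizes [1]

Assembling the blocks gives a Jordan form
J =
  [-3,  1,  0, 0]
  [ 0, -3,  0, 0]
  [ 0,  0, -3, 0]
  [ 0,  0,  0, 4]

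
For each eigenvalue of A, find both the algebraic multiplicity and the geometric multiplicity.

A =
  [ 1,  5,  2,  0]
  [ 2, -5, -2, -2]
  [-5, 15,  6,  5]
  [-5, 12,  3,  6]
λ = 1: alg = 2, geom = 1; λ = 3: alg = 2, geom = 1

Step 1 — factor the characteristic polynomial to read off the algebraic multiplicities:
  χ_A(x) = (x - 3)^2*(x - 1)^2

Step 2 — compute geometric multiplicities via the rank-nullity identity g(λ) = n − rank(A − λI):
  rank(A − (1)·I) = 3, so dim ker(A − (1)·I) = n − 3 = 1
  rank(A − (3)·I) = 3, so dim ker(A − (3)·I) = n − 3 = 1

Summary:
  λ = 1: algebraic multiplicity = 2, geometric multiplicity = 1
  λ = 3: algebraic multiplicity = 2, geometric multiplicity = 1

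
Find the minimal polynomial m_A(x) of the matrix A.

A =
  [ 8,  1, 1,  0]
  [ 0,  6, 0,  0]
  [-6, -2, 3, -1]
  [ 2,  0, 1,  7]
x^3 - 18*x^2 + 108*x - 216

The characteristic polynomial is χ_A(x) = (x - 6)^4, so the eigenvalues are known. The minimal polynomial is
  m_A(x) = Π_λ (x − λ)^{k_λ}
where k_λ is the size of the *largest* Jordan block for λ (equivalently, the smallest k with (A − λI)^k v = 0 for every generalised eigenvector v of λ).

  λ = 6: largest Jordan block has size 3, contributing (x − 6)^3

So m_A(x) = (x - 6)^3 = x^3 - 18*x^2 + 108*x - 216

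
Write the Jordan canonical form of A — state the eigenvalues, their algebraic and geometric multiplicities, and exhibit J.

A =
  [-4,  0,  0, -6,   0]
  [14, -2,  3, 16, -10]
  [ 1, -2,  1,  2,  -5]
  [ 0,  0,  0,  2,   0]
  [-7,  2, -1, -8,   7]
J_1(-4) ⊕ J_3(2) ⊕ J_1(2)

The characteristic polynomial is
  det(x·I − A) = x^5 - 4*x^4 - 8*x^3 + 64*x^2 - 112*x + 64 = (x - 2)^4*(x + 4)

Eigenvalues and multiplicities (the geometric multiplicity of λ is n − rank(A − λI), which equals the number of Jordan blocks for λ):
  λ = -4: algebraic multiplicity = 1, geometric multiplicity = 1
  λ = 2: algebraic multiplicity = 4, geometric multiplicity = 2

Determining the block sizes for each eigenvalue:
  λ = -4: one block (gm = 1), so the single block has size am = 1 → block sizes [1]
  λ = 2: with am = 4 and gm = 2, the partition is not yet determined (e.g. several partitions of 4 into 2 parts exist). Let N = A − (2)·I. Computing rank(N^1) = 3, rank(N^2) = 2, rank(N^3) = 1; the number of blocks of size ≥ j is rank(N^{j−1}) − rank(N^j), giving [2, 1, 1]. So we have 1 block(s) of size 3, 1 block(s) of size 1 → block sizes [3, 1]

Assembling the blocks gives a Jordan form
J =
  [-4, 0, 0, 0, 0]
  [ 0, 2, 1, 0, 0]
  [ 0, 0, 2, 1, 0]
  [ 0, 0, 0, 2, 0]
  [ 0, 0, 0, 0, 2]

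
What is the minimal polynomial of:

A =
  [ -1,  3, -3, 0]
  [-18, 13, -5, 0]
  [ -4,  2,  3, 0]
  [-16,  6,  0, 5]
x^3 - 15*x^2 + 75*x - 125

The characteristic polynomial is χ_A(x) = (x - 5)^4, so the eigenvalues are known. The minimal polynomial is
  m_A(x) = Π_λ (x − λ)^{k_λ}
where k_λ is the size of the *largest* Jordan block for λ (equivalently, the smallest k with (A − λI)^k v = 0 for every generalised eigenvector v of λ).

  λ = 5: largest Jordan block has size 3, contributing (x − 5)^3

So m_A(x) = (x - 5)^3 = x^3 - 15*x^2 + 75*x - 125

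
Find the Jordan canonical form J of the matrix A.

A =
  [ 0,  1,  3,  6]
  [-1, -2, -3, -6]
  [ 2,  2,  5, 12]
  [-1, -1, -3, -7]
J_2(-1) ⊕ J_1(-1) ⊕ J_1(-1)

The characteristic polynomial is
  det(x·I − A) = x^4 + 4*x^3 + 6*x^2 + 4*x + 1 = (x + 1)^4

Eigenvalues and multiplicities (the geometric multiplicity of λ is n − rank(A − λI), which equals the number of Jordan blocks for λ):
  λ = -1: algebraic multiplicity = 4, geometric multiplicity = 3

Determining the block sizes for each eigenvalue:
  λ = -1: 3 blocks summing to 4 forces exactly one block of size 2 and the rest size 1 → block sizes [2, 1, 1]

Assembling the blocks gives a Jordan form
J =
  [-1,  1,  0,  0]
  [ 0, -1,  0,  0]
  [ 0,  0, -1,  0]
  [ 0,  0,  0, -1]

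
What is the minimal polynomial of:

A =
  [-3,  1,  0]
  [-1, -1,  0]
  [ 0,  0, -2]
x^2 + 4*x + 4

The characteristic polynomial is χ_A(x) = (x + 2)^3, so the eigenvalues are known. The minimal polynomial is
  m_A(x) = Π_λ (x − λ)^{k_λ}
where k_λ is the size of the *largest* Jordan block for λ (equivalently, the smallest k with (A − λI)^k v = 0 for every generalised eigenvector v of λ).

  λ = -2: largest Jordan block has size 2, contributing (x + 2)^2

So m_A(x) = (x + 2)^2 = x^2 + 4*x + 4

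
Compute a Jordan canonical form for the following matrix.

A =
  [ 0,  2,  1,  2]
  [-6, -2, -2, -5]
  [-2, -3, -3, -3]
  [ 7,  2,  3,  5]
J_3(-1) ⊕ J_1(3)

The characteristic polynomial is
  det(x·I − A) = x^4 - 6*x^2 - 8*x - 3 = (x - 3)*(x + 1)^3

Eigenvalues and multiplicities (the geometric multiplicity of λ is n − rank(A − λI), which equals the number of Jordan blocks for λ):
  λ = -1: algebraic multiplicity = 3, geometric multiplicity = 1
  λ = 3: algebraic multiplicity = 1, geometric multiplicity = 1

Determining the block sizes for each eigenvalue:
  λ = -1: one block (gm = 1), so the single block has size am = 3 → block sizes [3]
  λ = 3: one block (gm = 1), so the single block has size am = 1 → block sizes [1]

Assembling the blocks gives a Jordan form
J =
  [-1,  1,  0, 0]
  [ 0, -1,  1, 0]
  [ 0,  0, -1, 0]
  [ 0,  0,  0, 3]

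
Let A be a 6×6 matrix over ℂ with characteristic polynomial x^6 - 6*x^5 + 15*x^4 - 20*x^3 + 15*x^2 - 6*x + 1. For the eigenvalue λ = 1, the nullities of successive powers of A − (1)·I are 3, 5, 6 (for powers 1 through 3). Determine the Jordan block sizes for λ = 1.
Block sizes for λ = 1: [3, 2, 1]

From the dimensions of kernels of powers, the number of Jordan blocks of size at least j is d_j − d_{j−1} where d_j = dim ker(N^j) (with d_0 = 0). Computing the differences gives [3, 2, 1].
The number of blocks of size exactly k is (#blocks of size ≥ k) − (#blocks of size ≥ k + 1), so the partition is: 1 block(s) of size 1, 1 block(s) of size 2, 1 block(s) of size 3.
In nonincreasing order the block sizes are [3, 2, 1].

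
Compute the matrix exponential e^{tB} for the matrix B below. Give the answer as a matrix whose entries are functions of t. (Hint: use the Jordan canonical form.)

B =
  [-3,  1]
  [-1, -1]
e^{tB} =
  [-t*exp(-2*t) + exp(-2*t), t*exp(-2*t)]
  [-t*exp(-2*t), t*exp(-2*t) + exp(-2*t)]

Strategy: write B = P · J · P⁻¹ where J is a Jordan canonical form, so e^{tB} = P · e^{tJ} · P⁻¹, and e^{tJ} can be computed block-by-block.

B has Jordan form
J =
  [-2,  1]
  [ 0, -2]
(up to reordering of blocks).

Per-block formulas:
  For a 2×2 Jordan block J_2(-2): exp(t · J_2(-2)) = e^(-2t)·(I + t·N), where N is the 2×2 nilpotent shift.

After assembling e^{tJ} and conjugating by P, we get:

e^{tB} =
  [-t*exp(-2*t) + exp(-2*t), t*exp(-2*t)]
  [-t*exp(-2*t), t*exp(-2*t) + exp(-2*t)]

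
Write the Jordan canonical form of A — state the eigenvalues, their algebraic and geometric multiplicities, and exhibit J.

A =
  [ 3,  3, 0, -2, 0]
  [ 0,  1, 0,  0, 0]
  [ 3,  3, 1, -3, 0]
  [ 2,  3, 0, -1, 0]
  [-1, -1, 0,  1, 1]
J_2(1) ⊕ J_2(1) ⊕ J_1(1)

The characteristic polynomial is
  det(x·I − A) = x^5 - 5*x^4 + 10*x^3 - 10*x^2 + 5*x - 1 = (x - 1)^5

Eigenvalues and multiplicities (the geometric multiplicity of λ is n − rank(A − λI), which equals the number of Jordan blocks for λ):
  λ = 1: algebraic multiplicity = 5, geometric multiplicity = 3

Determining the block sizes for each eigenvalue:
  λ = 1: with am = 5 and gm = 3, the partition is not yet determined (e.g. several partitions of 5 into 3 parts exist). Let N = A − (1)·I. Computing rank(N^1) = 2, rank(N^2) = 0; the number of blocks of size ≥ j is rank(N^{j−1}) − rank(N^j), giving [3, 2]. So we have 2 block(s) of size 2, 1 block(s) of size 1 → block sizes [2, 2, 1]

Assembling the blocks gives a Jordan form
J =
  [1, 1, 0, 0, 0]
  [0, 1, 0, 0, 0]
  [0, 0, 1, 1, 0]
  [0, 0, 0, 1, 0]
  [0, 0, 0, 0, 1]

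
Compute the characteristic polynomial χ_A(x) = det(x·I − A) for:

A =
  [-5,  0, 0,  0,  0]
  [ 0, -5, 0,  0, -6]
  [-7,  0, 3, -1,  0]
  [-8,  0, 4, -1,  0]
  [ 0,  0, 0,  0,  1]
x^5 + 7*x^4 - 2*x^3 - 46*x^2 + 65*x - 25

Expanding det(x·I − A) (e.g. by cofactor expansion or by noting that A is similar to its Jordan form J, which has the same characteristic polynomial as A) gives
  χ_A(x) = x^5 + 7*x^4 - 2*x^3 - 46*x^2 + 65*x - 25
which factors as (x - 1)^3*(x + 5)^2. The eigenvalues (with algebraic multiplicities) are λ = -5 with multiplicity 2, λ = 1 with multiplicity 3.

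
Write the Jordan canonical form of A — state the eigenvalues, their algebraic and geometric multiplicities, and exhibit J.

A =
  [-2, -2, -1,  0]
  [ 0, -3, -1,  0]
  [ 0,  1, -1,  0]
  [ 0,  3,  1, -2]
J_3(-2) ⊕ J_1(-2)

The characteristic polynomial is
  det(x·I − A) = x^4 + 8*x^3 + 24*x^2 + 32*x + 16 = (x + 2)^4

Eigenvalues and multiplicities (the geometric multiplicity of λ is n − rank(A − λI), which equals the number of Jordan blocks for λ):
  λ = -2: algebraic multiplicity = 4, geometric multiplicity = 2

Determining the block sizes for each eigenvalue:
  λ = -2: with am = 4 and gm = 2, the partition is not yet determined (e.g. several partitions of 4 into 2 parts exist). Let N = A − (-2)·I. Computing rank(N^1) = 2, rank(N^2) = 1, rank(N^3) = 0; the number of blocks of size ≥ j is rank(N^{j−1}) − rank(N^j), giving [2, 1, 1]. So we have 1 block(s) of size 3, 1 block(s) of size 1 → block sizes [3, 1]

Assembling the blocks gives a Jordan form
J =
  [-2,  1,  0,  0]
  [ 0, -2,  1,  0]
  [ 0,  0, -2,  0]
  [ 0,  0,  0, -2]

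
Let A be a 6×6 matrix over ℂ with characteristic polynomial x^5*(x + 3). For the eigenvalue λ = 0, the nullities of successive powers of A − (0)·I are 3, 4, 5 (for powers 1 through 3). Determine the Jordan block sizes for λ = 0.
Block sizes for λ = 0: [3, 1, 1]

From the dimensions of kernels of powers, the number of Jordan blocks of size at least j is d_j − d_{j−1} where d_j = dim ker(N^j) (with d_0 = 0). Computing the differences gives [3, 1, 1].
The number of blocks of size exactly k is (#blocks of size ≥ k) − (#blocks of size ≥ k + 1), so the partition is: 2 block(s) of size 1, 1 block(s) of size 3.
In nonincreasing order the block sizes are [3, 1, 1].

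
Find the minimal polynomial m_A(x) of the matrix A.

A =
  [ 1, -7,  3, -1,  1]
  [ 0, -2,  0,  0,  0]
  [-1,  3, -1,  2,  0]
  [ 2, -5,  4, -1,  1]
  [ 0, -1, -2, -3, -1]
x^5 + 4*x^4 + 4*x^3

The characteristic polynomial is χ_A(x) = x^3*(x + 2)^2, so the eigenvalues are known. The minimal polynomial is
  m_A(x) = Π_λ (x − λ)^{k_λ}
where k_λ is the size of the *largest* Jordan block for λ (equivalently, the smallest k with (A − λI)^k v = 0 for every generalised eigenvector v of λ).

  λ = -2: largest Jordan block has size 2, contributing (x + 2)^2
  λ = 0: largest Jordan block has size 3, contributing (x − 0)^3

So m_A(x) = x^3*(x + 2)^2 = x^5 + 4*x^4 + 4*x^3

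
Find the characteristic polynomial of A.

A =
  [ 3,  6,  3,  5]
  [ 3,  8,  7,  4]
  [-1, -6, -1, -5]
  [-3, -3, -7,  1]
x^4 - 11*x^3 + 42*x^2 - 68*x + 40

Expanding det(x·I − A) (e.g. by cofactor expansion or by noting that A is similar to its Jordan form J, which has the same characteristic polynomial as A) gives
  χ_A(x) = x^4 - 11*x^3 + 42*x^2 - 68*x + 40
which factors as (x - 5)*(x - 2)^3. The eigenvalues (with algebraic multiplicities) are λ = 2 with multiplicity 3, λ = 5 with multiplicity 1.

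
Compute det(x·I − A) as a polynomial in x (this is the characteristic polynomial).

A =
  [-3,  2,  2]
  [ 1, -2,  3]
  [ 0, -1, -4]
x^3 + 9*x^2 + 27*x + 27

Expanding det(x·I − A) (e.g. by cofactor expansion or by noting that A is similar to its Jordan form J, which has the same characteristic polynomial as A) gives
  χ_A(x) = x^3 + 9*x^2 + 27*x + 27
which factors as (x + 3)^3. The eigenvalues (with algebraic multiplicities) are λ = -3 with multiplicity 3.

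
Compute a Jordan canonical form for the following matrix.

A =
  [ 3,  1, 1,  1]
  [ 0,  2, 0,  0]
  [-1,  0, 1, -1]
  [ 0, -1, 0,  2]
J_2(2) ⊕ J_2(2)

The characteristic polynomial is
  det(x·I − A) = x^4 - 8*x^3 + 24*x^2 - 32*x + 16 = (x - 2)^4

Eigenvalues and multiplicities (the geometric multiplicity of λ is n − rank(A − λI), which equals the number of Jordan blocks for λ):
  λ = 2: algebraic multiplicity = 4, geometric multiplicity = 2

Determining the block sizes for each eigenvalue:
  λ = 2: with am = 4 and gm = 2, the partition is not yet determined (e.g. several partitions of 4 into 2 parts exist). Let N = A − (2)·I. Computing rank(N^1) = 2, rank(N^2) = 0; the number of blocks of size ≥ j is rank(N^{j−1}) − rank(N^j), giving [2, 2]. So we have 2 block(s) of size 2 → block sizes [2, 2]

Assembling the blocks gives a Jordan form
J =
  [2, 1, 0, 0]
  [0, 2, 0, 0]
  [0, 0, 2, 1]
  [0, 0, 0, 2]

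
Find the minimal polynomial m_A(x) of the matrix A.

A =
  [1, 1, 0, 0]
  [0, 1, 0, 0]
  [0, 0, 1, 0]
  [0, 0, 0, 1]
x^2 - 2*x + 1

The characteristic polynomial is χ_A(x) = (x - 1)^4, so the eigenvalues are known. The minimal polynomial is
  m_A(x) = Π_λ (x − λ)^{k_λ}
where k_λ is the size of the *largest* Jordan block for λ (equivalently, the smallest k with (A − λI)^k v = 0 for every generalised eigenvector v of λ).

  λ = 1: largest Jordan block has size 2, contributing (x − 1)^2

So m_A(x) = (x - 1)^2 = x^2 - 2*x + 1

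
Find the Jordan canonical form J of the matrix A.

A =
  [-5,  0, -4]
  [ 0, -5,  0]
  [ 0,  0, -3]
J_1(-5) ⊕ J_1(-5) ⊕ J_1(-3)

The characteristic polynomial is
  det(x·I − A) = x^3 + 13*x^2 + 55*x + 75 = (x + 3)*(x + 5)^2

Eigenvalues and multiplicities (the geometric multiplicity of λ is n − rank(A − λI), which equals the number of Jordan blocks for λ):
  λ = -5: algebraic multiplicity = 2, geometric multiplicity = 2
  λ = -3: algebraic multiplicity = 1, geometric multiplicity = 1

Determining the block sizes for each eigenvalue:
  λ = -5: gm = am = 2, so every block has size 1 → block sizes [1, 1]
  λ = -3: one block (gm = 1), so the single block has size am = 1 → block sizes [1]

Assembling the blocks gives a Jordan form
J =
  [-5,  0,  0]
  [ 0, -5,  0]
  [ 0,  0, -3]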